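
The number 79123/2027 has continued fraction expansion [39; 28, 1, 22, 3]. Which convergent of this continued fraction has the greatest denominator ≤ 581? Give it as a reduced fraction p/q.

1132/29

a_0 = 39: 39/1  (≤ bound)
a_1 = 28: 1093/28  (≤ bound)
a_2 = 1: 1132/29  (≤ bound)
a_3 = 22: 25997/666  (> 581, stop)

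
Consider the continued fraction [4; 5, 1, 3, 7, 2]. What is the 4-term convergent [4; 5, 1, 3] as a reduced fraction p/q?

Build up convergents one term at a time:
a_0 = 4: 4/1
a_1 = 5: 21/5
a_2 = 1: 25/6
a_3 = 3: 96/23

96/23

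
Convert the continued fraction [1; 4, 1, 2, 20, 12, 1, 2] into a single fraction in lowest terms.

a_0 = 1: 1/1
a_1 = 4: 5/4
a_2 = 1: 6/5
a_3 = 2: 17/14
a_4 = 20: 346/285
a_5 = 12: 4169/3434
a_6 = 1: 4515/3719
a_7 = 2: 13199/10872

13199/10872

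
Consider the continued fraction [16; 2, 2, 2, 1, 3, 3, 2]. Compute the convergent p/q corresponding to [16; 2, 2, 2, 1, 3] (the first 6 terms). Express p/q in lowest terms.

Starting at the tail and folding back:
Start with 3.
1 + 1/(3/1) = 1 + 1/3 = 4/3
2 + 1/(4/3) = 2 + 3/4 = 11/4
2 + 1/(11/4) = 2 + 4/11 = 26/11
2 + 1/(26/11) = 2 + 11/26 = 63/26
16 + 1/(63/26) = 16 + 26/63 = 1034/63

1034/63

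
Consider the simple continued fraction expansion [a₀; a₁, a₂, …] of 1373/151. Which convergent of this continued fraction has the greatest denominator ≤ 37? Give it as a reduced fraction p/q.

100/11

a_0 = 9: 9/1  (≤ bound)
a_1 = 10: 91/10  (≤ bound)
a_2 = 1: 100/11  (≤ bound)
a_3 = 3: 391/43  (> 37, stop)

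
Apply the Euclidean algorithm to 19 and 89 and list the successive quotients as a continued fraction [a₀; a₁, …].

⌊19/89⌋ = 0, remainder 19
⌊89/19⌋ = 4, remainder 13
⌊19/13⌋ = 1, remainder 6
⌊13/6⌋ = 2, remainder 1
⌊6/1⌋ = 6, remainder 0

[0; 4, 1, 2, 6]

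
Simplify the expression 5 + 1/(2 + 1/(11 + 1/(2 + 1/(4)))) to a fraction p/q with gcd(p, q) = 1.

1178/215

a_0 = 5: 5/1
a_1 = 2: 11/2
a_2 = 11: 126/23
a_3 = 2: 263/48
a_4 = 4: 1178/215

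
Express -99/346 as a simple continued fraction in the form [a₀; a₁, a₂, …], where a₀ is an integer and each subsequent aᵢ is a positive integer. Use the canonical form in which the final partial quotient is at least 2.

Apply division with remainder until the remainder is 0:
⌊-99/346⌋ = -1, remainder 247
⌊346/247⌋ = 1, remainder 99
⌊247/99⌋ = 2, remainder 49
⌊99/49⌋ = 2, remainder 1
⌊49/1⌋ = 49, remainder 0

[-1; 1, 2, 2, 49]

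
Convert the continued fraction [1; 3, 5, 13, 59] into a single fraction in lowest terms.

Start with 59.
13 + 1/(59/1) = 13 + 1/59 = 768/59
5 + 1/(768/59) = 5 + 59/768 = 3899/768
3 + 1/(3899/768) = 3 + 768/3899 = 12465/3899
1 + 1/(12465/3899) = 1 + 3899/12465 = 16364/12465

16364/12465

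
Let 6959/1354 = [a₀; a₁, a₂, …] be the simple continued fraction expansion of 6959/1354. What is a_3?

Apply division with remainder until the remainder is 0:
6959 ÷ 1354 → quotient 5, remainder 189
1354 ÷ 189 → quotient 7, remainder 31
189 ÷ 31 → quotient 6, remainder 3
31 ÷ 3 → quotient 10, remainder 1

10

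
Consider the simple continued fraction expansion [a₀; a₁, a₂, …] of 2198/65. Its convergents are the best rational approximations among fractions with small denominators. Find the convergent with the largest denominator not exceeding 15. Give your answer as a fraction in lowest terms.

372/11

List convergents until the denominator exceeds the bound:
a_0 = 33: 33/1  (≤ bound)
a_1 = 1: 34/1  (≤ bound)
a_2 = 4: 169/5  (≤ bound)
a_3 = 2: 372/11  (≤ bound)
a_4 = 2: 913/27  (> 15, stop)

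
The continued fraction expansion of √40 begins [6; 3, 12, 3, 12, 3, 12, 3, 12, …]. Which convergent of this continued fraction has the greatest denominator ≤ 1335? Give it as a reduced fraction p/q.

List convergents until the denominator exceeds the bound:
a_0 = 6: 6/1  (≤ bound)
a_1 = 3: 19/3  (≤ bound)
a_2 = 12: 234/37  (≤ bound)
a_3 = 3: 721/114  (≤ bound)
a_4 = 12: 8886/1405  (> 1335, stop)

721/114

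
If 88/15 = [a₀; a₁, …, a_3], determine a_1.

1

Run the Euclidean algorithm, recording each quotient:
88 = 5·15 + 13, so a_0 = 5
15 = 1·13 + 2, so a_1 = 1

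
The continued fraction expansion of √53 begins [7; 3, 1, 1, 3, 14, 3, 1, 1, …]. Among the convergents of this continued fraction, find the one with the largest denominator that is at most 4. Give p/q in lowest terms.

29/4

List convergents until the denominator exceeds the bound:
a_0 = 7: 7/1  (≤ bound)
a_1 = 3: 22/3  (≤ bound)
a_2 = 1: 29/4  (≤ bound)
a_3 = 1: 51/7  (> 4, stop)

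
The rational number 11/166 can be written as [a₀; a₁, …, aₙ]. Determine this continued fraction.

[0; 15, 11]

Repeatedly divide and take the remainder:
11 ÷ 166 → quotient 0, remainder 11
166 ÷ 11 → quotient 15, remainder 1
11 ÷ 1 → quotient 11, remainder 0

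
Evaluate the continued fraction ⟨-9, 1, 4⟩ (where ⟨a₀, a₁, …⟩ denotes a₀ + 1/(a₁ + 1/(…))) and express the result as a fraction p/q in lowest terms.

-41/5

a_0 = -9: -9/1
a_1 = 1: -8/1
a_2 = 4: -41/5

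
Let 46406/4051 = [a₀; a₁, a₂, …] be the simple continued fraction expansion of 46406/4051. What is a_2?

5

Repeatedly divide and take the remainder:
⌊46406/4051⌋ = 11, remainder 1845
⌊4051/1845⌋ = 2, remainder 361
⌊1845/361⌋ = 5, remainder 40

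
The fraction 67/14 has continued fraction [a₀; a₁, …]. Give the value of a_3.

⌊67/14⌋ = 4, remainder 11
⌊14/11⌋ = 1, remainder 3
⌊11/3⌋ = 3, remainder 2
⌊3/2⌋ = 1, remainder 1

1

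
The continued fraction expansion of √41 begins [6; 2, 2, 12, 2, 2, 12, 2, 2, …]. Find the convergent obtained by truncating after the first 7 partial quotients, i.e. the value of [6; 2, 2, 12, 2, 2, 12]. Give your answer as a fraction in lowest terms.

Start with 12.
2 + 1/(12/1) = 2 + 1/12 = 25/12
2 + 1/(25/12) = 2 + 12/25 = 62/25
12 + 1/(62/25) = 12 + 25/62 = 769/62
2 + 1/(769/62) = 2 + 62/769 = 1600/769
2 + 1/(1600/769) = 2 + 769/1600 = 3969/1600
6 + 1/(3969/1600) = 6 + 1600/3969 = 25414/3969

25414/3969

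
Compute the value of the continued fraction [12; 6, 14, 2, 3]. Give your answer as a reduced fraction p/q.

7457/613

a_0 = 12: 12/1
a_1 = 6: 73/6
a_2 = 14: 1034/85
a_3 = 2: 2141/176
a_4 = 3: 7457/613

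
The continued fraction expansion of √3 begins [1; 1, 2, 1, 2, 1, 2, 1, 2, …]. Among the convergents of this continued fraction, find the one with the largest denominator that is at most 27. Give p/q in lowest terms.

26/15

List convergents until the denominator exceeds the bound:
a_0 = 1: 1/1  (≤ bound)
a_1 = 1: 2/1  (≤ bound)
a_2 = 2: 5/3  (≤ bound)
a_3 = 1: 7/4  (≤ bound)
a_4 = 2: 19/11  (≤ bound)
a_5 = 1: 26/15  (≤ bound)
a_6 = 2: 71/41  (> 27, stop)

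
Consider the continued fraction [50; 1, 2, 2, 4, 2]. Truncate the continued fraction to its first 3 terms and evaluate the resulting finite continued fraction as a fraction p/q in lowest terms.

Start with 2.
1 + 1/(2/1) = 1 + 1/2 = 3/2
50 + 1/(3/2) = 50 + 2/3 = 152/3

152/3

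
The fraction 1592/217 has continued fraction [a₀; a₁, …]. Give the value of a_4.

2

1592 ÷ 217 → quotient 7, remainder 73
217 ÷ 73 → quotient 2, remainder 71
73 ÷ 71 → quotient 1, remainder 2
71 ÷ 2 → quotient 35, remainder 1
2 ÷ 1 → quotient 2, remainder 0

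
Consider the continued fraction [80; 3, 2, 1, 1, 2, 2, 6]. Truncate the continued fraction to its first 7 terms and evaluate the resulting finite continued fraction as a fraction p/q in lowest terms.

8431/105

Use the convergent recurrence hₖ = aₖ·hₖ₋₁ + hₖ₋₂ (and likewise for the denominators kₖ):
a_0 = 80: 80/1
a_1 = 3: 241/3
a_2 = 2: 562/7
a_3 = 1: 803/10
a_4 = 1: 1365/17
a_5 = 2: 3533/44
a_6 = 2: 8431/105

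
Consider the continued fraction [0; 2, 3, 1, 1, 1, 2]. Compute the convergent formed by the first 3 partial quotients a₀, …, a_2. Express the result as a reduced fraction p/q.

3/7

Starting at the tail and folding back:
Start with 3.
2 + 1/(3/1) = 2 + 1/3 = 7/3
0 + 1/(7/3) = 0 + 3/7 = 3/7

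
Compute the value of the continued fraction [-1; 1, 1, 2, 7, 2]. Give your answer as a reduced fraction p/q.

Work from the innermost term outward:
Start with 2.
7 + 1/(2/1) = 7 + 1/2 = 15/2
2 + 1/(15/2) = 2 + 2/15 = 32/15
1 + 1/(32/15) = 1 + 15/32 = 47/32
1 + 1/(47/32) = 1 + 32/47 = 79/47
-1 + 1/(79/47) = -1 + 47/79 = -32/79

-32/79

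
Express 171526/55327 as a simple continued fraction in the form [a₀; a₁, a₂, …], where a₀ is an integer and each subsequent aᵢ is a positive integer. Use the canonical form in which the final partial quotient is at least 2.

[3; 9, 1, 44, 12, 3, 3]

Repeatedly divide and take the remainder:
171526 ÷ 55327 → quotient 3, remainder 5545
55327 ÷ 5545 → quotient 9, remainder 5422
5545 ÷ 5422 → quotient 1, remainder 123
5422 ÷ 123 → quotient 44, remainder 10
123 ÷ 10 → quotient 12, remainder 3
10 ÷ 3 → quotient 3, remainder 1
3 ÷ 1 → quotient 3, remainder 0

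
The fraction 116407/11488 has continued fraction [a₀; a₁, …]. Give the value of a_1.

116407 ÷ 11488 → quotient 10, remainder 1527
11488 ÷ 1527 → quotient 7, remainder 799

7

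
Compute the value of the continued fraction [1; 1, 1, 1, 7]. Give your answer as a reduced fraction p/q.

38/23

a_0 = 1: 1/1
a_1 = 1: 2/1
a_2 = 1: 3/2
a_3 = 1: 5/3
a_4 = 7: 38/23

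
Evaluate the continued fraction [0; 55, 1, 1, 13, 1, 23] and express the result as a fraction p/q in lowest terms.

694/38529

Start with 23.
1 + 1/(23/1) = 1 + 1/23 = 24/23
13 + 1/(24/23) = 13 + 23/24 = 335/24
1 + 1/(335/24) = 1 + 24/335 = 359/335
1 + 1/(359/335) = 1 + 335/359 = 694/359
55 + 1/(694/359) = 55 + 359/694 = 38529/694
0 + 1/(38529/694) = 0 + 694/38529 = 694/38529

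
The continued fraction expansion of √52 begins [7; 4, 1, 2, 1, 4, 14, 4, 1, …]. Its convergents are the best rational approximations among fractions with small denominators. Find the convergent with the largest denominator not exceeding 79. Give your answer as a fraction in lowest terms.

137/19

a_0 = 7: 7/1  (≤ bound)
a_1 = 4: 29/4  (≤ bound)
a_2 = 1: 36/5  (≤ bound)
a_3 = 2: 101/14  (≤ bound)
a_4 = 1: 137/19  (≤ bound)
a_5 = 4: 649/90  (> 79, stop)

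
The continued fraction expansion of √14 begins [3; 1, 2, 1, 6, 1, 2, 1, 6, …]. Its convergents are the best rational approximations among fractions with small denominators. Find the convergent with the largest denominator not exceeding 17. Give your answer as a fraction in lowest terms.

15/4

List convergents until the denominator exceeds the bound:
a_0 = 3: 3/1  (≤ bound)
a_1 = 1: 4/1  (≤ bound)
a_2 = 2: 11/3  (≤ bound)
a_3 = 1: 15/4  (≤ bound)
a_4 = 6: 101/27  (> 17, stop)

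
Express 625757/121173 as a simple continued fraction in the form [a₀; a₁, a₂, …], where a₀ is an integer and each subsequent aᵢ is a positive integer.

[5; 6, 10, 1, 12, 9, 1, 13]

Repeatedly divide and take the remainder:
625757 ÷ 121173 → quotient 5, remainder 19892
121173 ÷ 19892 → quotient 6, remainder 1821
19892 ÷ 1821 → quotient 10, remainder 1682
1821 ÷ 1682 → quotient 1, remainder 139
1682 ÷ 139 → quotient 12, remainder 14
139 ÷ 14 → quotient 9, remainder 13
14 ÷ 13 → quotient 1, remainder 1
13 ÷ 1 → quotient 13, remainder 0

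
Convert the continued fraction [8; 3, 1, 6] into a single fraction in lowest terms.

Collapse the nested fraction from the inside out:
Start with 6.
1 + 1/(6/1) = 1 + 1/6 = 7/6
3 + 1/(7/6) = 3 + 6/7 = 27/7
8 + 1/(27/7) = 8 + 7/27 = 223/27

223/27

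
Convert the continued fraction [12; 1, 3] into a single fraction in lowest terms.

Use the convergent recurrence hₖ = aₖ·hₖ₋₁ + hₖ₋₂ (and likewise for the denominators kₖ):
a_0 = 12: 12/1
a_1 = 1: 13/1
a_2 = 3: 51/4

51/4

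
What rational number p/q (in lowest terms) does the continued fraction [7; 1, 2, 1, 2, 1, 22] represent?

Start with 22.
1 + 1/(22/1) = 1 + 1/22 = 23/22
2 + 1/(23/22) = 2 + 22/23 = 68/23
1 + 1/(68/23) = 1 + 23/68 = 91/68
2 + 1/(91/68) = 2 + 68/91 = 250/91
1 + 1/(250/91) = 1 + 91/250 = 341/250
7 + 1/(341/250) = 7 + 250/341 = 2637/341

2637/341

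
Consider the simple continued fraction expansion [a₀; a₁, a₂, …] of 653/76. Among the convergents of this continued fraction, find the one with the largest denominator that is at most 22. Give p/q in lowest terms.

a_0 = 8: 8/1  (≤ bound)
a_1 = 1: 9/1  (≤ bound)
a_2 = 1: 17/2  (≤ bound)
a_3 = 2: 43/5  (≤ bound)
a_4 = 4: 189/22  (≤ bound)
a_5 = 1: 232/27  (> 22, stop)

189/22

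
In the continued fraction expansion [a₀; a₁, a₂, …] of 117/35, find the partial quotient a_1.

117 ÷ 35 → quotient 3, remainder 12
35 ÷ 12 → quotient 2, remainder 11

2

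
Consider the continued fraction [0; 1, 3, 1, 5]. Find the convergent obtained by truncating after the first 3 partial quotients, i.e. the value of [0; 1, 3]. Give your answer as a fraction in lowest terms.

Start with 3.
1 + 1/(3/1) = 1 + 1/3 = 4/3
0 + 1/(4/3) = 0 + 3/4 = 3/4

3/4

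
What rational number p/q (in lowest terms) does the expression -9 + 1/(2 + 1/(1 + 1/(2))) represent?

-69/8

Start with 2.
1 + 1/(2/1) = 1 + 1/2 = 3/2
2 + 1/(3/2) = 2 + 2/3 = 8/3
-9 + 1/(8/3) = -9 + 3/8 = -69/8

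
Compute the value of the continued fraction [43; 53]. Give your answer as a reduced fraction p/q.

Start with 53.
43 + 1/(53/1) = 43 + 1/53 = 2280/53

2280/53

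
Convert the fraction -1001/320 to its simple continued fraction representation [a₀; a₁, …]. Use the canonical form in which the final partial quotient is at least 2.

-1001 ÷ 320 → quotient -4, remainder 279
320 ÷ 279 → quotient 1, remainder 41
279 ÷ 41 → quotient 6, remainder 33
41 ÷ 33 → quotient 1, remainder 8
33 ÷ 8 → quotient 4, remainder 1
8 ÷ 1 → quotient 8, remainder 0

[-4; 1, 6, 1, 4, 8]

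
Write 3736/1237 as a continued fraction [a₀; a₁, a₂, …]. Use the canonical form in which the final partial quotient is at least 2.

Apply division with remainder until the remainder is 0:
3736 ÷ 1237 → quotient 3, remainder 25
1237 ÷ 25 → quotient 49, remainder 12
25 ÷ 12 → quotient 2, remainder 1
12 ÷ 1 → quotient 12, remainder 0

[3; 49, 2, 12]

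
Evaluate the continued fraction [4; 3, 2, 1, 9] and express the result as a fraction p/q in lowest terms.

417/97

Use the convergent recurrence hₖ = aₖ·hₖ₋₁ + hₖ₋₂ (and likewise for the denominators kₖ):
a_0 = 4: 4/1
a_1 = 3: 13/3
a_2 = 2: 30/7
a_3 = 1: 43/10
a_4 = 9: 417/97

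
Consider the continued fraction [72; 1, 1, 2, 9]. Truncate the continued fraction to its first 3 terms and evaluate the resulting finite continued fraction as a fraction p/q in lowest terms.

145/2

Start with 1.
1 + 1/(1/1) = 1 + 1/1 = 2/1
72 + 1/(2/1) = 72 + 1/2 = 145/2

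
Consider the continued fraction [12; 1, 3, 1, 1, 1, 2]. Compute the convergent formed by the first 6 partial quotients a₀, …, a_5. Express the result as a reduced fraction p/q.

179/14

Start with 1.
1 + 1/(1/1) = 1 + 1/1 = 2/1
1 + 1/(2/1) = 1 + 1/2 = 3/2
3 + 1/(3/2) = 3 + 2/3 = 11/3
1 + 1/(11/3) = 1 + 3/11 = 14/11
12 + 1/(14/11) = 12 + 11/14 = 179/14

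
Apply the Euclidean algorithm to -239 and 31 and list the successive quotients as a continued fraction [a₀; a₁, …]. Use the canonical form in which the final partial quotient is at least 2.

[-8; 3, 2, 4]

⌊-239/31⌋ = -8, remainder 9
⌊31/9⌋ = 3, remainder 4
⌊9/4⌋ = 2, remainder 1
⌊4/1⌋ = 4, remainder 0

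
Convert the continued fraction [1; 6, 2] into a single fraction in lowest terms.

15/13

Collapse the nested fraction from the inside out:
Start with 2.
6 + 1/(2/1) = 6 + 1/2 = 13/2
1 + 1/(13/2) = 1 + 2/13 = 15/13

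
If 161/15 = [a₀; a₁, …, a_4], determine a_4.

3

Repeatedly divide and take the remainder:
⌊161/15⌋ = 10, remainder 11
⌊15/11⌋ = 1, remainder 4
⌊11/4⌋ = 2, remainder 3
⌊4/3⌋ = 1, remainder 1
⌊3/1⌋ = 3, remainder 0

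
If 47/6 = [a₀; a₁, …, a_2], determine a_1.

1

47 ÷ 6 → quotient 7, remainder 5
6 ÷ 5 → quotient 1, remainder 1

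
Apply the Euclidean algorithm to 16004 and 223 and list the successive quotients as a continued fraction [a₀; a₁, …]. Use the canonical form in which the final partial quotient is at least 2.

[71; 1, 3, 3, 2, 7]

Apply division with remainder until the remainder is 0:
16004 ÷ 223 → quotient 71, remainder 171
223 ÷ 171 → quotient 1, remainder 52
171 ÷ 52 → quotient 3, remainder 15
52 ÷ 15 → quotient 3, remainder 7
15 ÷ 7 → quotient 2, remainder 1
7 ÷ 1 → quotient 7, remainder 0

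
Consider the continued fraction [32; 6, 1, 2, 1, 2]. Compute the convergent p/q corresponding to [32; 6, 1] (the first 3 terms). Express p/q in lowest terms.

225/7

Starting at the tail and folding back:
Start with 1.
6 + 1/(1/1) = 6 + 1/1 = 7/1
32 + 1/(7/1) = 32 + 1/7 = 225/7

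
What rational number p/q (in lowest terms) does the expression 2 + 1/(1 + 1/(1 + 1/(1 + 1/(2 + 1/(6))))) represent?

134/51

Start with 6.
2 + 1/(6/1) = 2 + 1/6 = 13/6
1 + 1/(13/6) = 1 + 6/13 = 19/13
1 + 1/(19/13) = 1 + 13/19 = 32/19
1 + 1/(32/19) = 1 + 19/32 = 51/32
2 + 1/(51/32) = 2 + 32/51 = 134/51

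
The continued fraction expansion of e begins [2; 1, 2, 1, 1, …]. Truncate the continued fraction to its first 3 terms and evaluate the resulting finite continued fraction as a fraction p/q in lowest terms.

a_0 = 2: 2/1
a_1 = 1: 3/1
a_2 = 2: 8/3

8/3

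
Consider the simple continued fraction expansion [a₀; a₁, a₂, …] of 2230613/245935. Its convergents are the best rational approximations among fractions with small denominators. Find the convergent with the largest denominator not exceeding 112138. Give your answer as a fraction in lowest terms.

123995/13671

List convergents until the denominator exceeds the bound:
a_0 = 9: 9/1  (≤ bound)
a_1 = 14: 127/14  (≤ bound)
a_2 = 3: 390/43  (≤ bound)
a_3 = 3: 1297/143  (≤ bound)
a_4 = 47: 61349/6764  (≤ bound)
a_5 = 2: 123995/13671  (≤ bound)
a_6 = 8: 1053309/116132  (> 112138, stop)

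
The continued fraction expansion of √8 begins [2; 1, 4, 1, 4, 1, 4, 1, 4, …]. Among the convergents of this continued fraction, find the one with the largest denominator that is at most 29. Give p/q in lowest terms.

List convergents until the denominator exceeds the bound:
a_0 = 2: 2/1  (≤ bound)
a_1 = 1: 3/1  (≤ bound)
a_2 = 4: 14/5  (≤ bound)
a_3 = 1: 17/6  (≤ bound)
a_4 = 4: 82/29  (≤ bound)
a_5 = 1: 99/35  (> 29, stop)

82/29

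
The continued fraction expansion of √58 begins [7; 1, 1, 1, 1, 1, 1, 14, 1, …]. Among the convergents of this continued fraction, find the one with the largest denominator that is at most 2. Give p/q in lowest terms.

15/2

a_0 = 7: 7/1  (≤ bound)
a_1 = 1: 8/1  (≤ bound)
a_2 = 1: 15/2  (≤ bound)
a_3 = 1: 23/3  (> 2, stop)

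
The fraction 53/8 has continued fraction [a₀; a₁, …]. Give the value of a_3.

1

53 ÷ 8 → quotient 6, remainder 5
8 ÷ 5 → quotient 1, remainder 3
5 ÷ 3 → quotient 1, remainder 2
3 ÷ 2 → quotient 1, remainder 1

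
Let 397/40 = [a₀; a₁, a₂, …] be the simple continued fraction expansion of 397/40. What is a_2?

⌊397/40⌋ = 9, remainder 37
⌊40/37⌋ = 1, remainder 3
⌊37/3⌋ = 12, remainder 1

12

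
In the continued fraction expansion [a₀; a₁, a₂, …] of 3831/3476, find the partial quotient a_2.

1

3831 ÷ 3476 → quotient 1, remainder 355
3476 ÷ 355 → quotient 9, remainder 281
355 ÷ 281 → quotient 1, remainder 74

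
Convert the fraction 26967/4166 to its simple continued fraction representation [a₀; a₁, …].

[6; 2, 8, 1, 3, 1, 44]

26967 ÷ 4166 → quotient 6, remainder 1971
4166 ÷ 1971 → quotient 2, remainder 224
1971 ÷ 224 → quotient 8, remainder 179
224 ÷ 179 → quotient 1, remainder 45
179 ÷ 45 → quotient 3, remainder 44
45 ÷ 44 → quotient 1, remainder 1
44 ÷ 1 → quotient 44, remainder 0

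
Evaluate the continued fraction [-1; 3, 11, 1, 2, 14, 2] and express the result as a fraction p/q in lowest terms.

Start with 2.
14 + 1/(2/1) = 14 + 1/2 = 29/2
2 + 1/(29/2) = 2 + 2/29 = 60/29
1 + 1/(60/29) = 1 + 29/60 = 89/60
11 + 1/(89/60) = 11 + 60/89 = 1039/89
3 + 1/(1039/89) = 3 + 89/1039 = 3206/1039
-1 + 1/(3206/1039) = -1 + 1039/3206 = -2167/3206

-2167/3206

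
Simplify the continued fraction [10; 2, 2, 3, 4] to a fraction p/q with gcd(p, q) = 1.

760/73

Use the convergent recurrence hₖ = aₖ·hₖ₋₁ + hₖ₋₂ (and likewise for the denominators kₖ):
a_0 = 10: 10/1
a_1 = 2: 21/2
a_2 = 2: 52/5
a_3 = 3: 177/17
a_4 = 4: 760/73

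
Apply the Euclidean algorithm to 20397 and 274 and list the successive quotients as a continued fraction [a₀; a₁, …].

Repeatedly divide and take the remainder:
20397 ÷ 274 → quotient 74, remainder 121
274 ÷ 121 → quotient 2, remainder 32
121 ÷ 32 → quotient 3, remainder 25
32 ÷ 25 → quotient 1, remainder 7
25 ÷ 7 → quotient 3, remainder 4
7 ÷ 4 → quotient 1, remainder 3
4 ÷ 3 → quotient 1, remainder 1
3 ÷ 1 → quotient 3, remainder 0

[74; 2, 3, 1, 3, 1, 1, 3]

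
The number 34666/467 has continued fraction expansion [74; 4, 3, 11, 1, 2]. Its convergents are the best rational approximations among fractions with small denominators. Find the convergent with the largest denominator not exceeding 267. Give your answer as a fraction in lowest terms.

a_0 = 74: 74/1  (≤ bound)
a_1 = 4: 297/4  (≤ bound)
a_2 = 3: 965/13  (≤ bound)
a_3 = 11: 10912/147  (≤ bound)
a_4 = 1: 11877/160  (≤ bound)
a_5 = 2: 34666/467  (> 267, stop)

11877/160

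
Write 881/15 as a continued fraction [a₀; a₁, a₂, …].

[58; 1, 2, 1, 3]

881 = 58·15 + 11, so a_0 = 58
15 = 1·11 + 4, so a_1 = 1
11 = 2·4 + 3, so a_2 = 2
4 = 1·3 + 1, so a_3 = 1
3 = 3·1 + 0, so a_4 = 3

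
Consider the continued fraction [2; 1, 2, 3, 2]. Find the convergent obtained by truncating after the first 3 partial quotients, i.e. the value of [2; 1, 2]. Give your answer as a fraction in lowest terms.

8/3

Compute successive convergents:
a_0 = 2: 2/1
a_1 = 1: 3/1
a_2 = 2: 8/3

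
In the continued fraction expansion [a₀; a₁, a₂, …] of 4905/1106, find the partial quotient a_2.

3

4905 = 4·1106 + 481, so a_0 = 4
1106 = 2·481 + 144, so a_1 = 2
481 = 3·144 + 49, so a_2 = 3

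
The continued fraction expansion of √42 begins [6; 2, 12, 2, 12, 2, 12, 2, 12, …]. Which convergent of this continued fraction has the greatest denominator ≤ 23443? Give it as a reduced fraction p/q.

a_0 = 6: 6/1  (≤ bound)
a_1 = 2: 13/2  (≤ bound)
a_2 = 12: 162/25  (≤ bound)
a_3 = 2: 337/52  (≤ bound)
a_4 = 12: 4206/649  (≤ bound)
a_5 = 2: 8749/1350  (≤ bound)
a_6 = 12: 109194/16849  (≤ bound)
a_7 = 2: 227137/35048  (> 23443, stop)

109194/16849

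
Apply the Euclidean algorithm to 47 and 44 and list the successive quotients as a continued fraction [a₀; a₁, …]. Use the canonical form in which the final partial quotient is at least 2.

[1; 14, 1, 2]

Apply division with remainder until the remainder is 0:
47 = 1·44 + 3, so a_0 = 1
44 = 14·3 + 2, so a_1 = 14
3 = 1·2 + 1, so a_2 = 1
2 = 2·1 + 0, so a_3 = 2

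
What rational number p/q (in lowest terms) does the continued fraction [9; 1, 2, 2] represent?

Start with 2.
2 + 1/(2/1) = 2 + 1/2 = 5/2
1 + 1/(5/2) = 1 + 2/5 = 7/5
9 + 1/(7/5) = 9 + 5/7 = 68/7

68/7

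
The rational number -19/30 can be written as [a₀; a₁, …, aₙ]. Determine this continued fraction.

Run the Euclidean algorithm, recording each quotient:
-19 = -1·30 + 11, so a_0 = -1
30 = 2·11 + 8, so a_1 = 2
11 = 1·8 + 3, so a_2 = 1
8 = 2·3 + 2, so a_3 = 2
3 = 1·2 + 1, so a_4 = 1
2 = 2·1 + 0, so a_5 = 2

[-1; 2, 1, 2, 1, 2]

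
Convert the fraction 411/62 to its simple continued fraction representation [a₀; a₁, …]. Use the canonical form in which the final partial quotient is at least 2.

[6; 1, 1, 1, 2, 3, 2]

Repeatedly divide and take the remainder:
411 = 6·62 + 39, so a_0 = 6
62 = 1·39 + 23, so a_1 = 1
39 = 1·23 + 16, so a_2 = 1
23 = 1·16 + 7, so a_3 = 1
16 = 2·7 + 2, so a_4 = 2
7 = 3·2 + 1, so a_5 = 3
2 = 2·1 + 0, so a_6 = 2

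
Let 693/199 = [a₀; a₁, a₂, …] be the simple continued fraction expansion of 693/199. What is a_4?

693 = 3·199 + 96, so a_0 = 3
199 = 2·96 + 7, so a_1 = 2
96 = 13·7 + 5, so a_2 = 13
7 = 1·5 + 2, so a_3 = 1
5 = 2·2 + 1, so a_4 = 2

2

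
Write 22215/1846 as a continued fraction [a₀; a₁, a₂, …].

Repeatedly divide and take the remainder:
22215 ÷ 1846 → quotient 12, remainder 63
1846 ÷ 63 → quotient 29, remainder 19
63 ÷ 19 → quotient 3, remainder 6
19 ÷ 6 → quotient 3, remainder 1
6 ÷ 1 → quotient 6, remainder 0

[12; 29, 3, 3, 6]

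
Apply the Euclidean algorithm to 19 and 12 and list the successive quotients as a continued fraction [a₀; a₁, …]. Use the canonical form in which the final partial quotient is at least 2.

[1; 1, 1, 2, 2]

Run the Euclidean algorithm, recording each quotient:
19 ÷ 12 → quotient 1, remainder 7
12 ÷ 7 → quotient 1, remainder 5
7 ÷ 5 → quotient 1, remainder 2
5 ÷ 2 → quotient 2, remainder 1
2 ÷ 1 → quotient 2, remainder 0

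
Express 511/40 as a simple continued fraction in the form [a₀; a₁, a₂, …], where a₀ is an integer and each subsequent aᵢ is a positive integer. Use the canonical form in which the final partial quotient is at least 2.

511 ÷ 40 → quotient 12, remainder 31
40 ÷ 31 → quotient 1, remainder 9
31 ÷ 9 → quotient 3, remainder 4
9 ÷ 4 → quotient 2, remainder 1
4 ÷ 1 → quotient 4, remainder 0

[12; 1, 3, 2, 4]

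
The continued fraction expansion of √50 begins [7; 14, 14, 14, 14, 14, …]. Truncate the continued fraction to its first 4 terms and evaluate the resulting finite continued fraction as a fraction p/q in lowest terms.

Work from the innermost term outward:
Start with 14.
14 + 1/(14/1) = 14 + 1/14 = 197/14
14 + 1/(197/14) = 14 + 14/197 = 2772/197
7 + 1/(2772/197) = 7 + 197/2772 = 19601/2772

19601/2772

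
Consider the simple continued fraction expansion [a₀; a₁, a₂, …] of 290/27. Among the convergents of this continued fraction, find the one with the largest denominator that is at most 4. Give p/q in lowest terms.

43/4

List convergents until the denominator exceeds the bound:
a_0 = 10: 10/1  (≤ bound)
a_1 = 1: 11/1  (≤ bound)
a_2 = 2: 32/3  (≤ bound)
a_3 = 1: 43/4  (≤ bound)
a_4 = 6: 290/27  (> 4, stop)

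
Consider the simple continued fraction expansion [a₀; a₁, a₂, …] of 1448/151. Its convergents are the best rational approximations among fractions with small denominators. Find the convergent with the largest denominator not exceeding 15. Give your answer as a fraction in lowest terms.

a_0 = 9: 9/1  (≤ bound)
a_1 = 1: 10/1  (≤ bound)
a_2 = 1: 19/2  (≤ bound)
a_3 = 2: 48/5  (≤ bound)
a_4 = 3: 163/17  (> 15, stop)

48/5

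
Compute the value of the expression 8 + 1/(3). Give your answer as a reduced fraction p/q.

Start with 3.
8 + 1/(3/1) = 8 + 1/3 = 25/3

25/3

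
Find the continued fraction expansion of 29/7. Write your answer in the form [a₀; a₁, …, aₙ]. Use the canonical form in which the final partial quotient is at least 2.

[4; 7]

29 ÷ 7 → quotient 4, remainder 1
7 ÷ 1 → quotient 7, remainder 0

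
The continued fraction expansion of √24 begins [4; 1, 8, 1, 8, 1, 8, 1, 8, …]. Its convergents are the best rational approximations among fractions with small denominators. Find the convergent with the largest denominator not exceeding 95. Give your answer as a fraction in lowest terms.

436/89

a_0 = 4: 4/1  (≤ bound)
a_1 = 1: 5/1  (≤ bound)
a_2 = 8: 44/9  (≤ bound)
a_3 = 1: 49/10  (≤ bound)
a_4 = 8: 436/89  (≤ bound)
a_5 = 1: 485/99  (> 95, stop)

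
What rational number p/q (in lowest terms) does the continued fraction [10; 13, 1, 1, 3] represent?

957/95

Start with 3.
1 + 1/(3/1) = 1 + 1/3 = 4/3
1 + 1/(4/3) = 1 + 3/4 = 7/4
13 + 1/(7/4) = 13 + 4/7 = 95/7
10 + 1/(95/7) = 10 + 7/95 = 957/95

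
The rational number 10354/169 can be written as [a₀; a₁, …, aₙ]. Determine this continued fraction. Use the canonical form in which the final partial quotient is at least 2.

[61; 3, 1, 3, 11]

Apply division with remainder until the remainder is 0:
10354 ÷ 169 → quotient 61, remainder 45
169 ÷ 45 → quotient 3, remainder 34
45 ÷ 34 → quotient 1, remainder 11
34 ÷ 11 → quotient 3, remainder 1
11 ÷ 1 → quotient 11, remainder 0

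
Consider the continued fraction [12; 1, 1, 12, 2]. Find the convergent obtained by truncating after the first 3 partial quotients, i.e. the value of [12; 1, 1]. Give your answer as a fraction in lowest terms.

25/2

Work from the innermost term outward:
Start with 1.
1 + 1/(1/1) = 1 + 1/1 = 2/1
12 + 1/(2/1) = 12 + 1/2 = 25/2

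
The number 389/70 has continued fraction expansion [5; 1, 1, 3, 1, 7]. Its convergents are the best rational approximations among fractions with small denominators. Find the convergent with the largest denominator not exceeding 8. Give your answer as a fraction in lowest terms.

39/7

a_0 = 5: 5/1  (≤ bound)
a_1 = 1: 6/1  (≤ bound)
a_2 = 1: 11/2  (≤ bound)
a_3 = 3: 39/7  (≤ bound)
a_4 = 1: 50/9  (> 8, stop)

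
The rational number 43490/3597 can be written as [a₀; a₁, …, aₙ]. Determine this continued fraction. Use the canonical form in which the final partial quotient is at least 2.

[12; 11, 29, 1, 1, 1, 3]

Run the Euclidean algorithm, recording each quotient:
⌊43490/3597⌋ = 12, remainder 326
⌊3597/326⌋ = 11, remainder 11
⌊326/11⌋ = 29, remainder 7
⌊11/7⌋ = 1, remainder 4
⌊7/4⌋ = 1, remainder 3
⌊4/3⌋ = 1, remainder 1
⌊3/1⌋ = 3, remainder 0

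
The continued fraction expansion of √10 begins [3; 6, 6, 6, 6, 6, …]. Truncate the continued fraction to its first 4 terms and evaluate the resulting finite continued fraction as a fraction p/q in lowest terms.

721/228

Build up convergents one term at a time:
a_0 = 3: 3/1
a_1 = 6: 19/6
a_2 = 6: 117/37
a_3 = 6: 721/228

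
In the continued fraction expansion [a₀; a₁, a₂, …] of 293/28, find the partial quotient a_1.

2

293 = 10·28 + 13, so a_0 = 10
28 = 2·13 + 2, so a_1 = 2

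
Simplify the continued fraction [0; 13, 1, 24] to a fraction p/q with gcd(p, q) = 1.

25/349

Start with 24.
1 + 1/(24/1) = 1 + 1/24 = 25/24
13 + 1/(25/24) = 13 + 24/25 = 349/25
0 + 1/(349/25) = 0 + 25/349 = 25/349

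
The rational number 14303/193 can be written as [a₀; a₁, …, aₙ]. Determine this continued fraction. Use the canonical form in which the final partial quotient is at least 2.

[74; 9, 5, 4]

Run the Euclidean algorithm, recording each quotient:
14303 = 74·193 + 21, so a_0 = 74
193 = 9·21 + 4, so a_1 = 9
21 = 5·4 + 1, so a_2 = 5
4 = 4·1 + 0, so a_3 = 4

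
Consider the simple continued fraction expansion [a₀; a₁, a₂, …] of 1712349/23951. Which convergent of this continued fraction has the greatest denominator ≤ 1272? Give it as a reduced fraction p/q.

63844/893

a_0 = 71: 71/1  (≤ bound)
a_1 = 2: 143/2  (≤ bound)
a_2 = 40: 5791/81  (≤ bound)
a_3 = 10: 58053/812  (≤ bound)
a_4 = 1: 63844/893  (≤ bound)
a_5 = 1: 121897/1705  (> 1272, stop)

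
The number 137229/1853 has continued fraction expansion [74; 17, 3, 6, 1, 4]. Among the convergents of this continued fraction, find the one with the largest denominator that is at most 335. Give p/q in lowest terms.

24365/329

a_0 = 74: 74/1  (≤ bound)
a_1 = 17: 1259/17  (≤ bound)
a_2 = 3: 3851/52  (≤ bound)
a_3 = 6: 24365/329  (≤ bound)
a_4 = 1: 28216/381  (> 335, stop)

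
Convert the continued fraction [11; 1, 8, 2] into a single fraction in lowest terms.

Start with 2.
8 + 1/(2/1) = 8 + 1/2 = 17/2
1 + 1/(17/2) = 1 + 2/17 = 19/17
11 + 1/(19/17) = 11 + 17/19 = 226/19

226/19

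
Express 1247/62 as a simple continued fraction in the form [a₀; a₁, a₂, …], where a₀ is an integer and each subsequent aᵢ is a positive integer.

Repeatedly divide and take the remainder:
⌊1247/62⌋ = 20, remainder 7
⌊62/7⌋ = 8, remainder 6
⌊7/6⌋ = 1, remainder 1
⌊6/1⌋ = 6, remainder 0

[20; 8, 1, 6]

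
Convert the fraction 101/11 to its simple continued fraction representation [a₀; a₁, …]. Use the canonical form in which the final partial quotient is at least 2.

⌊101/11⌋ = 9, remainder 2
⌊11/2⌋ = 5, remainder 1
⌊2/1⌋ = 2, remainder 0

[9; 5, 2]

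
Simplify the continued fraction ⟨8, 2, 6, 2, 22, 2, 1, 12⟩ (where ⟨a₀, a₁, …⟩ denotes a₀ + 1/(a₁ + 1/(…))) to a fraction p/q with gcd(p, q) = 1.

205393/24266

Work from the innermost term outward:
Start with 12.
1 + 1/(12/1) = 1 + 1/12 = 13/12
2 + 1/(13/12) = 2 + 12/13 = 38/13
22 + 1/(38/13) = 22 + 13/38 = 849/38
2 + 1/(849/38) = 2 + 38/849 = 1736/849
6 + 1/(1736/849) = 6 + 849/1736 = 11265/1736
2 + 1/(11265/1736) = 2 + 1736/11265 = 24266/11265
8 + 1/(24266/11265) = 8 + 11265/24266 = 205393/24266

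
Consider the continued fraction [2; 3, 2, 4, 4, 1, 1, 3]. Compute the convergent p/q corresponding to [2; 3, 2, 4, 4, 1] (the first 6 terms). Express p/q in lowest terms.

a_0 = 2: 2/1
a_1 = 3: 7/3
a_2 = 2: 16/7
a_3 = 4: 71/31
a_4 = 4: 300/131
a_5 = 1: 371/162

371/162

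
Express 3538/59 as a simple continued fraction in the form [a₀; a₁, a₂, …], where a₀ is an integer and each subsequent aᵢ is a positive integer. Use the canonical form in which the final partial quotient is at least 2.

[59; 1, 28, 2]

3538 ÷ 59 → quotient 59, remainder 57
59 ÷ 57 → quotient 1, remainder 2
57 ÷ 2 → quotient 28, remainder 1
2 ÷ 1 → quotient 2, remainder 0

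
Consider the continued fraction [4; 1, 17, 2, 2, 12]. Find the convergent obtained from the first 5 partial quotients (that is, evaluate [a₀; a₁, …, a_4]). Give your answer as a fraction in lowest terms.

455/92

Use the convergent recurrence hₖ = aₖ·hₖ₋₁ + hₖ₋₂ (and likewise for the denominators kₖ):
a_0 = 4: 4/1
a_1 = 1: 5/1
a_2 = 17: 89/18
a_3 = 2: 183/37
a_4 = 2: 455/92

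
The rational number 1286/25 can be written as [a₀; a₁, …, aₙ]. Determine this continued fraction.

1286 ÷ 25 → quotient 51, remainder 11
25 ÷ 11 → quotient 2, remainder 3
11 ÷ 3 → quotient 3, remainder 2
3 ÷ 2 → quotient 1, remainder 1
2 ÷ 1 → quotient 2, remainder 0

[51; 2, 3, 1, 2]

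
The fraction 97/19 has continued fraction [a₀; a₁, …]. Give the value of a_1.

⌊97/19⌋ = 5, remainder 2
⌊19/2⌋ = 9, remainder 1

9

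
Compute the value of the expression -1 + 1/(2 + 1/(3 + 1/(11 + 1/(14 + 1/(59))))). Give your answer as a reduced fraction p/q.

Build up convergents one term at a time:
a_0 = -1: -1/1
a_1 = 2: -1/2
a_2 = 3: -4/7
a_3 = 11: -45/79
a_4 = 14: -634/1113
a_5 = 59: -37451/65746

-37451/65746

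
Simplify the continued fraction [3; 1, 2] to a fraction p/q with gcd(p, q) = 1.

11/3

Use the convergent recurrence hₖ = aₖ·hₖ₋₁ + hₖ₋₂ (and likewise for the denominators kₖ):
a_0 = 3: 3/1
a_1 = 1: 4/1
a_2 = 2: 11/3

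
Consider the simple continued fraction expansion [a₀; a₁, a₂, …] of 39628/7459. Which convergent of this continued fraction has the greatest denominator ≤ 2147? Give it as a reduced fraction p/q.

List convergents until the denominator exceeds the bound:
a_0 = 5: 5/1  (≤ bound)
a_1 = 3: 16/3  (≤ bound)
a_2 = 5: 85/16  (≤ bound)
a_3 = 13: 1121/211  (≤ bound)
a_4 = 1: 1206/227  (≤ bound)
a_5 = 15: 19211/3616  (> 2147, stop)

1206/227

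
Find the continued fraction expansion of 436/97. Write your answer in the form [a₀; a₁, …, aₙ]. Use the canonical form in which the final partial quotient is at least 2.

436 ÷ 97 → quotient 4, remainder 48
97 ÷ 48 → quotient 2, remainder 1
48 ÷ 1 → quotient 48, remainder 0

[4; 2, 48]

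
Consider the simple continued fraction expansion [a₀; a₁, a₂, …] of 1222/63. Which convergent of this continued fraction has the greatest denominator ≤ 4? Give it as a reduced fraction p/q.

a_0 = 19: 19/1  (≤ bound)
a_1 = 2: 39/2  (≤ bound)
a_2 = 1: 58/3  (≤ bound)
a_3 = 1: 97/5  (> 4, stop)

58/3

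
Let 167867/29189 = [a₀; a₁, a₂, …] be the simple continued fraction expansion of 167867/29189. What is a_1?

1

167867 = 5·29189 + 21922, so a_0 = 5
29189 = 1·21922 + 7267, so a_1 = 1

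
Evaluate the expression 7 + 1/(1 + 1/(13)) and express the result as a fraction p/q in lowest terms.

Use the convergent recurrence hₖ = aₖ·hₖ₋₁ + hₖ₋₂ (and likewise for the denominators kₖ):
a_0 = 7: 7/1
a_1 = 1: 8/1
a_2 = 13: 111/14

111/14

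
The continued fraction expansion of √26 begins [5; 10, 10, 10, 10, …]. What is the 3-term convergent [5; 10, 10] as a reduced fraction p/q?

515/101

a_0 = 5: 5/1
a_1 = 10: 51/10
a_2 = 10: 515/101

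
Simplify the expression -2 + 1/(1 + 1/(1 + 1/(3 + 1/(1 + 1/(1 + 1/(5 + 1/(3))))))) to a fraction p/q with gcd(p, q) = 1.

Compute successive convergents:
a_0 = -2: -2/1
a_1 = 1: -1/1
a_2 = 1: -3/2
a_3 = 3: -10/7
a_4 = 1: -13/9
a_5 = 1: -23/16
a_6 = 5: -128/89
a_7 = 3: -407/283

-407/283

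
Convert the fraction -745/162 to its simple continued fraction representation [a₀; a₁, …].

[-5; 2, 2, 32]

Apply division with remainder until the remainder is 0:
-745 ÷ 162 → quotient -5, remainder 65
162 ÷ 65 → quotient 2, remainder 32
65 ÷ 32 → quotient 2, remainder 1
32 ÷ 1 → quotient 32, remainder 0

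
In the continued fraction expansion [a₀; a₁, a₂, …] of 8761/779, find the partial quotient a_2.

17

8761 = 11·779 + 192, so a_0 = 11
779 = 4·192 + 11, so a_1 = 4
192 = 17·11 + 5, so a_2 = 17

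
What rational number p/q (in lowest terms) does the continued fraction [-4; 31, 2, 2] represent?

Start with 2.
2 + 1/(2/1) = 2 + 1/2 = 5/2
31 + 1/(5/2) = 31 + 2/5 = 157/5
-4 + 1/(157/5) = -4 + 5/157 = -623/157

-623/157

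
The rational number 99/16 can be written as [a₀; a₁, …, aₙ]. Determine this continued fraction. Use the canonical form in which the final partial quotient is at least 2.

[6; 5, 3]

⌊99/16⌋ = 6, remainder 3
⌊16/3⌋ = 5, remainder 1
⌊3/1⌋ = 3, remainder 0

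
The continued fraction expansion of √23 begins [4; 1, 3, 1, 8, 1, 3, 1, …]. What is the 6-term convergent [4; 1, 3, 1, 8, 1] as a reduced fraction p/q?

a_0 = 4: 4/1
a_1 = 1: 5/1
a_2 = 3: 19/4
a_3 = 1: 24/5
a_4 = 8: 211/44
a_5 = 1: 235/49

235/49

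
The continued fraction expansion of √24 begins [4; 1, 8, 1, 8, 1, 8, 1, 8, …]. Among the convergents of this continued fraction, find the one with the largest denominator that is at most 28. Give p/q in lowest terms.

49/10

List convergents until the denominator exceeds the bound:
a_0 = 4: 4/1  (≤ bound)
a_1 = 1: 5/1  (≤ bound)
a_2 = 8: 44/9  (≤ bound)
a_3 = 1: 49/10  (≤ bound)
a_4 = 8: 436/89  (> 28, stop)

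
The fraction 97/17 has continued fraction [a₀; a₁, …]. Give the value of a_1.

Run the Euclidean algorithm, recording each quotient:
⌊97/17⌋ = 5, remainder 12
⌊17/12⌋ = 1, remainder 5

1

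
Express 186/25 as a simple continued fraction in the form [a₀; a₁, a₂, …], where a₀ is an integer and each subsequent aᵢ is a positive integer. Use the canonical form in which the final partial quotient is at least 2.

[7; 2, 3, 1, 2]

186 = 7·25 + 11, so a_0 = 7
25 = 2·11 + 3, so a_1 = 2
11 = 3·3 + 2, so a_2 = 3
3 = 1·2 + 1, so a_3 = 1
2 = 2·1 + 0, so a_4 = 2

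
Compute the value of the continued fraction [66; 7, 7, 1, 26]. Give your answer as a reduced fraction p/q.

Start with 26.
1 + 1/(26/1) = 1 + 1/26 = 27/26
7 + 1/(27/26) = 7 + 26/27 = 215/27
7 + 1/(215/27) = 7 + 27/215 = 1532/215
66 + 1/(1532/215) = 66 + 215/1532 = 101327/1532

101327/1532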